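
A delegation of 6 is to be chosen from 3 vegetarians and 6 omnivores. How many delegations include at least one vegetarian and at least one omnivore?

Unrestricted: C(9,6) = 84 ways to pick any 6 of the 9.
Selections missing a whole group: no vegetarians → C(6,6) = 1; no omnivores → C(3,6) = 0.
Both groups omitted at once is impossible, so 84 − 1 = 83.

83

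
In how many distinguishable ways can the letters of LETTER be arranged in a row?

LETTER has 6 letters with E appearing twice and T appearing twice.
The number of distinct arrangements is 6!/(2!·2!) = 720/4 = 180.

180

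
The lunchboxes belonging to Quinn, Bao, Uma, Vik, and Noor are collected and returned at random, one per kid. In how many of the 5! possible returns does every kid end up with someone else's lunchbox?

44

Let Aᵢ be the assignments in which kid i gets their own lunchbox. We want the size of the complement of A₁∪…∪A_5.
By inclusion–exclusion this is Σ_{j=0}^{5} (−1)^j C(5,j)·(5−j)!.
Computing: 120 − 120 + 60 − 20 + 5 − 1 = 44.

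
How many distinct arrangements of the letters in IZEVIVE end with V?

Fix V in the last position and arrange the remaining 6 letters.
Those 6 letters have E appearing twice and I appearing twice, giving (6)!/(2!·2!) = 180.

180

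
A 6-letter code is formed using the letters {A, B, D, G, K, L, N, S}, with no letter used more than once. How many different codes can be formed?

With no repetition, fill the 6 letters in order: 8 choices, then 7, down to 3.
8 × 7 × 6 × 5 × 4 × 3 = 20160.

20160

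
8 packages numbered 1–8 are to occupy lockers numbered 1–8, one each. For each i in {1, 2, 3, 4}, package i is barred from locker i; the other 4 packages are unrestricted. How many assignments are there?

Let Aᵢ (for 1 ≤ i ≤ 4) be the placements that put package i in its forbidden locker. Any j of these fix j positions, leaving (8−j)! ways to fill the rest, and there are C(4,j) ways to pick which j.
By inclusion–exclusion, the number of valid placements is Σ_{j=0}^{4} (−1)^j C(4,j)·(8−j)!.
Computing: 40320 − 20160 + 4320 − 480 + 24 = 24024.

24024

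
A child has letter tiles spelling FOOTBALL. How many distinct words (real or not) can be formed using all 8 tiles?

FOOTBALL has 8 letters with L appearing twice and O appearing twice.
Dividing 8! = 40320 by 2!·2! = 4 for the repeated letters gives 10080.

10080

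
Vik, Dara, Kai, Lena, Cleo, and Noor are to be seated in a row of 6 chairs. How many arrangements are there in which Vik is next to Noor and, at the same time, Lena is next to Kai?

96

Treat {Vik,Noor} as one block (2 orders) and {Lena,Kai} as another (2 orders).
That leaves 4 units to arrange: 2 × 2 × 4! = 4 × 24 = 96.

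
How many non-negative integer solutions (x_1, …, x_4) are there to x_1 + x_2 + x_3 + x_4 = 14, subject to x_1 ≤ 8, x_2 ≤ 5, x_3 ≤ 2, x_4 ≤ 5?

62

Without the upper bounds there are C(17,3) = 680 ways to split 14 among 4 variables.
Subtract solutions that violate a single cap (substitute x_i' = x_i − (cap_i+1)): x_1 ≥ 9 gives C(8,3) = 56; x_2 ≥ 6 gives C(11,3) = 165; x_3 ≥ 3 gives C(14,3) = 364; x_4 ≥ 6 gives C(11,3) = 165. Together 750.
Add back pairs where two caps are both exceeded: 0 + 10 + 0 + 56 + 10 + 56 = 132.
By inclusion–exclusion the count is 680 − 750 + 132 = 62.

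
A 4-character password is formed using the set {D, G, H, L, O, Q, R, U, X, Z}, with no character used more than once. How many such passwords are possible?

5040

With no repetition, fill the 4 characters in order: 10 choices, then 9, down to 7.
That product is 10 × 9 × 8 × 7 = 5040.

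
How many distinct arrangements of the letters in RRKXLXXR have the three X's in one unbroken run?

Treat the 3 copies of X as a single block. The multiset to arrange is then {XXX, K, L, R, R, R}, 6 items in all.
That gives (6)!/(3!) = 120 arrangements.

120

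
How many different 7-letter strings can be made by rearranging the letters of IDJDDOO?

420

The 7 letters of IDJDDOO have repeats: D appearing 3 times and O appearing twice.
So there are 7! / (3!·2!) = 420 distinguishable arrangements.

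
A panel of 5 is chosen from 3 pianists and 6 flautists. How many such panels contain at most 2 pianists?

111

Split by how many pianists are chosen (0 through 2).
Sum: C(3,0)·C(6,5) + C(3,1)·C(6,4) + C(3,2)·C(6,3) = 6 + 45 + 60 = 111.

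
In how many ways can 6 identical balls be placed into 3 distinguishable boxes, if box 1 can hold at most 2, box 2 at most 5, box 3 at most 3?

11

Without the upper bounds there are C(8,2) = 28 ways to split 6 among 3 boxes.
Subtract solutions that violate a single cap (substitute x_i' = x_i − (cap_i+1)): x_1 ≥ 3 gives C(5,2) = 10; x_2 ≥ 6 gives C(2,2) = 1; x_3 ≥ 4 gives C(4,2) = 6. Together 17.
No two caps can be exceeded simultaneously, so the pair terms are all 0.
By inclusion–exclusion the count is 28 − 17 + 0 = 11.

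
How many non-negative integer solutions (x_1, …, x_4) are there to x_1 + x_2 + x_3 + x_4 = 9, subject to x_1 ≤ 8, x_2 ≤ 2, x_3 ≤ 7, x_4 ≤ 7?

By stars and bars, unrestricted non-negative solutions to x_1+…+x_4 = 9 number C(9+3,3) = 220.
Subtract solutions that violate a single cap (substitute x_i' = x_i − (cap_i+1)): x_1 ≥ 9 gives C(3,3) = 1; x_2 ≥ 3 gives C(9,3) = 84; x_3 ≥ 8 gives C(4,3) = 4; x_4 ≥ 8 gives C(4,3) = 4. Together 93.
No two caps can be exceeded simultaneously, so the pair terms are all 0.
By inclusion–exclusion the count is 220 − 93 + 0 = 127.

127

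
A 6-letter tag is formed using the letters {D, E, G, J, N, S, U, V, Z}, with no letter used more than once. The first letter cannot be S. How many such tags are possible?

53760

The first letter has 9−1 = 8 choices (anything except S).
The remaining 5 letters are filled from the other 8 symbols without repetition: 8 × 7 × 6 × 5 × 4 = 6720.
Total: 8 × 6720 = 53760.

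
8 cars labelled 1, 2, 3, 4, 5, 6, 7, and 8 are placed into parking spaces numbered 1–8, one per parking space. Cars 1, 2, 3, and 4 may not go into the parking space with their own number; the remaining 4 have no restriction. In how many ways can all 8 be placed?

24024

Let Aᵢ (for 1 ≤ i ≤ 4) be the placements that put car i in its forbidden parking space. Any j of these fix j positions, leaving (8−j)! ways to fill the rest, and there are C(4,j) ways to pick which j.
By inclusion–exclusion, the number of valid placements is Σ_{j=0}^{4} (−1)^j C(4,j)·(8−j)!.
Computing: 40320 − 20160 + 4320 − 480 + 24 = 24024.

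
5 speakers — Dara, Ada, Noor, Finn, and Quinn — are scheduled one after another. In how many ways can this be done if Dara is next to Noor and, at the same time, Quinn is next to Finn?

24

Treat {Dara,Noor} as one block (2 orders) and {Quinn,Finn} as another (2 orders).
That leaves 3 units to arrange: 2 × 2 × 3! = 4 × 6 = 24.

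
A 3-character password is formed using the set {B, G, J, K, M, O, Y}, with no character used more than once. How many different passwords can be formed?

This is a permutation of 3 out of 7: P(7,3) = 7!/4!.
7 × 6 × 5 = 210.

210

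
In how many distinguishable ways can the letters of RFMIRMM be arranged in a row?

The 7 letters of RFMIRMM have repeats: M appearing 3 times and R appearing twice.
Dividing 7! = 5040 by 3!·2! = 12 for the repeated letters gives 420.

420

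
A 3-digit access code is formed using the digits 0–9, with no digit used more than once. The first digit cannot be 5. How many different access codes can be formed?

648

The first digit has 10−1 = 9 choices (anything except 5).
The remaining 2 digits are filled from the other 9 symbols without repetition: 9 × 8 = 72.
Total: 9 × 72 = 648.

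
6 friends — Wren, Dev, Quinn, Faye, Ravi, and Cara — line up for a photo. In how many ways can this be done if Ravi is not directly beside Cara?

480

Of the 6! = 720 arrangements, those with Ravi and Cara adjacent number 2 × 5! = 240 (treat the pair as a block with 2 internal orders).
Complementary counting: 720 − 240 = 480.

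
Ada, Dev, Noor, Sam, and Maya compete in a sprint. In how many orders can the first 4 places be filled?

120

There are 5 choices for 1st place, 4 for 2nd, and so on down to 2 for position 4.
That gives 5 × 4 × 3 × 2 = 120.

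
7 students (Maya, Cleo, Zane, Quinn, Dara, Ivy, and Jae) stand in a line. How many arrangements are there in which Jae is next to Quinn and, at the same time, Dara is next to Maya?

480

Treat {Jae,Quinn} as one block (2 orders) and {Dara,Maya} as another (2 orders).
That leaves 5 units to arrange: 2 × 2 × 5! = 4 × 120 = 480.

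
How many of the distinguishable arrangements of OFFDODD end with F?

With the last slot taken by F, it remains to arrange the other 6 letters (OFDODD).
Those 6 letters have D appearing 3 times and O appearing twice, giving (6)!/(3!·2!) = 60.

60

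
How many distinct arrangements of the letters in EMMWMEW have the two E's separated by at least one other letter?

Total arrangements of EMMWMEW: 7!/(3!·2!·2!) = 210.
Arrangements with the E's together: treat EE as one letter, giving (6)!/(3!·2!) = 60.
Hence 210 − 60 = 150.

150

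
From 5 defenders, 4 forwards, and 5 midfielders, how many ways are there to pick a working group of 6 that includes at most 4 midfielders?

2994

Split by how many midfielders are chosen (0 through 4).
Sum: C(5,0)·C(9,6) + C(5,1)·C(9,5) + C(5,2)·C(9,4) + C(5,3)·C(9,3) + C(5,4)·C(9,2) = 84 + 630 + 1260 + 840 + 180 = 2994.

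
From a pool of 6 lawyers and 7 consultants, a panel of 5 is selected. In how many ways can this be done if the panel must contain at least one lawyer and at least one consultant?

1260

Unrestricted: C(13,5) = 1287 ways to pick any 5 of the 13.
Subtract selections that omit an entire group: no lawyers → C(7,5) = 21; no consultants → C(6,5) = 6.
Both groups omitted at once is impossible, so 1287 − 27 = 1260.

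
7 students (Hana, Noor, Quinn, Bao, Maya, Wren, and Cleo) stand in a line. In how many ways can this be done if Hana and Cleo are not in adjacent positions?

Of the 7! = 5040 arrangements, those with Hana and Cleo adjacent number 2 × 6! = 1440 (treat the pair as a block with 2 internal orders).
So 5040 − 1440 = 3600 arrangements keep them apart.

3600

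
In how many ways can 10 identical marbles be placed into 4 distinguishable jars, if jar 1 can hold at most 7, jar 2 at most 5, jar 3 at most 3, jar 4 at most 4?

106

Ignoring the caps, the number of non-negative solutions to x_1+…+x_4 = 10 is C(13,3) = 286.
Subtract solutions that violate a single cap (substitute x_i' = x_i − (cap_i+1)): x_1 ≥ 8 gives C(5,3) = 10; x_2 ≥ 6 gives C(7,3) = 35; x_3 ≥ 4 gives C(9,3) = 84; x_4 ≥ 5 gives C(8,3) = 56. Together 185.
Add back pairs where two caps are both exceeded: 0 + 0 + 0 + 1 + 0 + 4 = 5.
By inclusion–exclusion the count is 286 − 185 + 5 = 106.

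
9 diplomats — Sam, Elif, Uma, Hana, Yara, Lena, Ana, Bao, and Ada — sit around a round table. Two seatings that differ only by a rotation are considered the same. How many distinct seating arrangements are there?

40320

Fix one person's seat to break rotational symmetry; the remaining 8 people can be arranged in (8)! = 40320 ways.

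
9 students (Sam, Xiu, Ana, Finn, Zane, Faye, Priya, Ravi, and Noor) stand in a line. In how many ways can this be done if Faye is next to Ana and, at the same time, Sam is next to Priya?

20160

Treat {Faye,Ana} as one block (2 orders) and {Sam,Priya} as another (2 orders).
That leaves 7 units to arrange: 2 × 2 × 7! = 4 × 5040 = 20160.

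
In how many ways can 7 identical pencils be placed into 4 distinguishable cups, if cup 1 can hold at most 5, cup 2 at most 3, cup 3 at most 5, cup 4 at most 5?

By stars and bars, unrestricted non-negative solutions to x_1+…+x_4 = 7 number C(7+3,3) = 120.
Subtract solutions that violate a single cap (substitute x_i' = x_i − (cap_i+1)): x_1 ≥ 6 gives C(4,3) = 4; x_2 ≥ 4 gives C(6,3) = 20; x_3 ≥ 6 gives C(4,3) = 4; x_4 ≥ 6 gives C(4,3) = 4. Together 32.
No two caps can be exceeded simultaneously, so the pair terms are all 0.
By inclusion–exclusion the count is 120 − 32 + 0 = 88.

88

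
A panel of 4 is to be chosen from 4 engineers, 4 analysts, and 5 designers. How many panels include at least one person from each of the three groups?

400

Unrestricted: C(13,4) = 715 ways to pick any 4 of the 13.
Selections missing a whole group: no engineers → C(9,4) = 126; no analysts → C(9,4) = 126; no designers → C(8,4) = 70.
Add back selections omitting two groups (i.e. drawn from a single group): C(4,4) + C(4,4) + C(5,4) = 7.
By inclusion–exclusion: 715 − 322 + 7 = 400.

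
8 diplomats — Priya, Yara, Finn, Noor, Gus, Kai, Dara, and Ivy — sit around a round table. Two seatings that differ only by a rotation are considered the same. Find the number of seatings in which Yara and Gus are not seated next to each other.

All circular seatings of 8 people number (7)! = 5040.
Seatings with Yara beside Gus: treat them as a block with 2 internal orders, giving 2 × (6)! = 1440.
Subtracting, 5040 − 1440 = 3600.

3600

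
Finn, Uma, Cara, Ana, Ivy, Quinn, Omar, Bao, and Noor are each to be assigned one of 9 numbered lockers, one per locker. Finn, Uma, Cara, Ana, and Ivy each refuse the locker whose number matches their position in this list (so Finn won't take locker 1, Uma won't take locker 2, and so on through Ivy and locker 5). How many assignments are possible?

205056

Let Aᵢ (for 1 ≤ i ≤ 5) be the placements that put person i in their forbidden locker. Any j of these fix j positions, leaving (9−j)! ways to fill the rest, and there are C(5,j) ways to pick which j.
By inclusion–exclusion, the number of valid placements is Σ_{j=0}^{5} (−1)^j C(5,j)·(9−j)!.
Computing: 362880 − 201600 + 50400 − 7200 + 600 − 24 = 205056.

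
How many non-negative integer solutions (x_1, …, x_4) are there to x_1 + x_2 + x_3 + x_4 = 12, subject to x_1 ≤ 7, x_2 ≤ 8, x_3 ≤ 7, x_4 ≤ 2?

154

Without the upper bounds there are C(15,3) = 455 ways to split 12 among 4 variables.
Subtract solutions that violate a single cap (substitute x_i' = x_i − (cap_i+1)): x_1 ≥ 8 gives C(7,3) = 35; x_2 ≥ 9 gives C(6,3) = 20; x_3 ≥ 8 gives C(7,3) = 35; x_4 ≥ 3 gives C(12,3) = 220. Together 310.
Add back pairs where two caps are both exceeded: 0 + 0 + 4 + 0 + 1 + 4 = 9.
By inclusion–exclusion the count is 455 − 310 + 9 = 154.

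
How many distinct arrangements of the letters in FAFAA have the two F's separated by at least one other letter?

6

Total arrangements of FAFAA: 5!/(3!·2!) = 10.
If the two F's are adjacent, glue them into one block, leaving 4 items to arrange: (4)!/(3!) = 4 ways.
Subtracting, 10 − 4 = 6 arrangements keep the F's apart.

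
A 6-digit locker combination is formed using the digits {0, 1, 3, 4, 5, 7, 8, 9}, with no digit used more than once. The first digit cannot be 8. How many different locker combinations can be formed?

The first digit has 8−1 = 7 choices (anything except 8).
The remaining 5 digits are filled from the other 7 symbols without repetition: 7 × 6 × 5 × 4 × 3 = 2520.
Total: 7 × 2520 = 17640.

17640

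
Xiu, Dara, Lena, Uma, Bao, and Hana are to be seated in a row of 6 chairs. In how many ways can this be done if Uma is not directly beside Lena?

480

Of the 6! = 720 arrangements, those with Uma and Lena adjacent number 2 × 5! = 240 (treat the pair as a block with 2 internal orders).
Complementary counting: 720 − 240 = 480.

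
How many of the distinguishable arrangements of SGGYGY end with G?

With the last slot taken by G, it remains to arrange the other 5 letters (SGYGY).
Those 5 letters have G appearing twice and Y appearing twice, giving (5)!/(2!·2!) = 30.

30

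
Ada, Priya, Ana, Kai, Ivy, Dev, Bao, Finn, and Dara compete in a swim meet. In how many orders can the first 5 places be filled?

15120

This is an ordered selection of 5 from 9: P(9,5).
That gives 9 × 8 × 7 × 6 × 5 = 15120.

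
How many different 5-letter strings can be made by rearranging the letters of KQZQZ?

30

KQZQZ has 5 letters with Q appearing twice and Z appearing twice.
The number of distinct arrangements is 5!/(2!·2!) = 120/4 = 30.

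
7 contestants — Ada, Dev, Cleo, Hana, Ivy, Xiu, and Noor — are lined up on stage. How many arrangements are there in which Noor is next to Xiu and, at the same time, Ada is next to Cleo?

Treat {Noor,Xiu} as one block (2 orders) and {Ada,Cleo} as another (2 orders).
That leaves 5 units to arrange: 2 × 2 × 5! = 4 × 120 = 480.

480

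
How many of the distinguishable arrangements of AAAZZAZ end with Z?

15

With the last slot taken by Z, it remains to arrange the other 6 letters (AAAZAZ).
Those 6 letters have A appearing 4 times and Z appearing twice, giving (6)!/(4!·2!) = 15.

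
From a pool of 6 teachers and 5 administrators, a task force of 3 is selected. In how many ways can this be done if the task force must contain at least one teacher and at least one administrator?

Total 3-person selections from all 11: C(11,3) = 165.
Selections missing a whole group: no teachers → C(5,3) = 10; no administrators → C(6,3) = 20.
Both groups omitted at once is impossible, so 165 − 30 = 135.

135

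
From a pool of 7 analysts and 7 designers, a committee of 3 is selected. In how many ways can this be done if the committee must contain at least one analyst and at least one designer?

Unrestricted: C(14,3) = 364 ways to pick any 3 of the 14.
Subtract selections that omit an entire group: no analysts → C(7,3) = 35; no designers → C(7,3) = 35.
Both groups omitted at once is impossible, so 364 − 70 = 294.

294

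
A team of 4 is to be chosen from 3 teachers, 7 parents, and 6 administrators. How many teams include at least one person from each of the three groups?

Total 4-person selections from all 16: C(16,4) = 1820.
Selections missing a whole group: no teachers → C(13,4) = 715; no parents → C(9,4) = 126; no administrators → C(10,4) = 210.
Add back selections omitting two groups (i.e. drawn from a single group): C(3,4) + C(7,4) + C(6,4) = 50.
By inclusion–exclusion: 1820 − 1051 + 50 = 819.

819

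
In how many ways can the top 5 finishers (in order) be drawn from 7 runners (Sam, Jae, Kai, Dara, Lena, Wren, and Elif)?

2520

This is an ordered selection of 5 from 7: P(7,5).
That gives 7 × 6 × 5 × 4 × 3 = 2520.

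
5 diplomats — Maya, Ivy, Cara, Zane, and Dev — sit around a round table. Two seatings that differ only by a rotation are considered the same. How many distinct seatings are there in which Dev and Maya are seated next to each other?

12

Glue Dev and Maya into a block (2 internal orders). Seating 4 units around a circle gives (3)! arrangements.
So 2 × (3)! = 2 × 6 = 12.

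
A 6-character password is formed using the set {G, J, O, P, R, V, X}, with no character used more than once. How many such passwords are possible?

5040

With no repetition, fill the 6 characters in order: 7 choices, then 6, down to 2.
7 × 6 × 5 × 4 × 3 × 2 = 5040.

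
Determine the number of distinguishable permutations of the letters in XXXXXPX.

7

XXXXXPX has 7 letters with X appearing 6 times.
Dividing 7! = 5040 by 6! = 720 for the repeated letters gives 7.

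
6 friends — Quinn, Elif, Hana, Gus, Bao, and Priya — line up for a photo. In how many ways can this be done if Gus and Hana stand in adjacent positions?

Place the 4 others and the Gus-Hana pair as 5 objects in a line; the pair has 2 internal arrangements.
So the count is 2·(5)! = 240.

240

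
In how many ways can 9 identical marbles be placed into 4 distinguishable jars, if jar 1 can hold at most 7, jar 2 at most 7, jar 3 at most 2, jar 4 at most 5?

Without the upper bounds there are C(12,3) = 220 ways to split 9 among 4 jars.
Subtract solutions that violate a single cap (substitute x_i' = x_i − (cap_i+1)): x_1 ≥ 8 gives C(4,3) = 4; x_2 ≥ 8 gives C(4,3) = 4; x_3 ≥ 3 gives C(9,3) = 84; x_4 ≥ 6 gives C(6,3) = 20. Together 112.
Add back pairs where two caps are both exceeded: 0 + 0 + 0 + 0 + 0 + 1 = 1.
By inclusion–exclusion the count is 220 − 112 + 1 = 109.

109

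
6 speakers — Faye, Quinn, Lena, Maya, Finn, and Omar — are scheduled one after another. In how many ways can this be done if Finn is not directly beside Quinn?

480

There are 6! = 720 arrangements in all. If Finn and Quinn are adjacent, merging them into one block gives 2·(5)! = 240 arrangements.
So 720 − 240 = 480 arrangements keep them apart.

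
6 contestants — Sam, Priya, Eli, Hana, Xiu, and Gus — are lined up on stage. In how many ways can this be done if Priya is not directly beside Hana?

480

Of the 6! = 720 arrangements, those with Priya and Hana adjacent number 2 × 5! = 240 (treat the pair as a block with 2 internal orders).
Complementary counting: 720 − 240 = 480.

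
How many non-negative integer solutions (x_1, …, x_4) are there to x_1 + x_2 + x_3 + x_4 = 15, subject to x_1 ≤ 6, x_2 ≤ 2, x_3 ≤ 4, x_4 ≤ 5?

Without the upper bounds there are C(18,3) = 816 ways to split 15 among 4 variables.
Subtract solutions that violate a single cap (substitute x_i' = x_i − (cap_i+1)): x_1 ≥ 7 gives C(11,3) = 165; x_2 ≥ 3 gives C(15,3) = 455; x_3 ≥ 5 gives C(13,3) = 286; x_4 ≥ 6 gives C(12,3) = 220. Together 1126.
Add back pairs where two caps are both exceeded: 56 + 20 + 10 + 120 + 84 + 35 = 325.
Subtract triples: 1 + 0 + 0 + 4 = 5.
By inclusion–exclusion the count is 816 − 1126 + 325 − 5 = 10.

10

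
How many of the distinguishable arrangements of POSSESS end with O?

Fix O in the last position and arrange the remaining 6 letters.
Those 6 letters have S appearing 4 times, giving (6)!/(4!) = 30.

30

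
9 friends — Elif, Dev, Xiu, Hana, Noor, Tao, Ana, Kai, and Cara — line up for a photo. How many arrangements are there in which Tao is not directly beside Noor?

282240

Of the 9! = 362880 arrangements, those with Tao and Noor adjacent number 2 × 8! = 80640 (treat the pair as a block with 2 internal orders).
Complementary counting: 362880 − 80640 = 282240.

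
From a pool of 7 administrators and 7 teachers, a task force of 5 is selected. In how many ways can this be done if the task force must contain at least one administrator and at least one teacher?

With no constraint there are C(14,5) = 2002 possible selections.
Selections missing a whole group: no administrators → C(7,5) = 21; no teachers → C(7,5) = 21.
Both groups omitted at once is impossible, so 2002 − 42 = 1960.

1960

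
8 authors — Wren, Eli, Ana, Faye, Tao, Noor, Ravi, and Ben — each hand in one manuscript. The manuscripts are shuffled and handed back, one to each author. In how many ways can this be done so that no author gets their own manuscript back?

This is the derangement count D_8: permutations of 8 items with no fixed point.
By inclusion–exclusion this is Σ_{j=0}^{8} (−1)^j C(8,j)·(8−j)!.
Computing: 40320 − 40320 + 20160 − 6720 + 1680 − 336 + 56 − 8 + 1 = 14833.

14833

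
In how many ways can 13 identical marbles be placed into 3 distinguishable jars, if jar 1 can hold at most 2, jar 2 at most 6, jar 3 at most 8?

9

Without the upper bounds there are C(15,2) = 105 ways to split 13 among 3 jars.
Subtract solutions that violate a single cap (substitute x_i' = x_i − (cap_i+1)): x_1 ≥ 3 gives C(12,2) = 66; x_2 ≥ 7 gives C(8,2) = 28; x_3 ≥ 9 gives C(6,2) = 15. Together 109.
Add back pairs where two caps are both exceeded: 10 + 3 + 0 = 13.
By inclusion–exclusion the count is 105 − 109 + 13 = 9.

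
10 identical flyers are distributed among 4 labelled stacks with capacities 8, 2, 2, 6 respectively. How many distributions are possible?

59

By stars and bars, unrestricted non-negative solutions to x_1+…+x_4 = 10 number C(10+3,3) = 286.
Subtract solutions that violate a single cap (substitute x_i' = x_i − (cap_i+1)): x_1 ≥ 9 gives C(4,3) = 4; x_2 ≥ 3 gives C(10,3) = 120; x_3 ≥ 3 gives C(10,3) = 120; x_4 ≥ 7 gives C(6,3) = 20. Together 264.
Add back pairs where two caps are both exceeded: 0 + 0 + 0 + 35 + 1 + 1 = 37.
By inclusion–exclusion the count is 286 − 264 + 37 = 59.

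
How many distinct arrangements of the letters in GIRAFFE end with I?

Fix I in the last position and arrange the remaining 6 letters.
Those 6 letters have F appearing twice, giving (6)!/(2!) = 360.

360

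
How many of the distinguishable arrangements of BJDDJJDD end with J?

105

With the last slot taken by J, it remains to arrange the other 7 letters (BDDJJDD).
Those 7 letters have D appearing 4 times and J appearing twice, giving (7)!/(4!·2!) = 105.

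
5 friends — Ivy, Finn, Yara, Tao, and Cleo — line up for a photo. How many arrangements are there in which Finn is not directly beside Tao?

72

Of the 5! = 120 arrangements, those with Finn and Tao adjacent number 2 × 4! = 48 (treat the pair as a block with 2 internal orders).
Complementary counting: 120 − 48 = 72.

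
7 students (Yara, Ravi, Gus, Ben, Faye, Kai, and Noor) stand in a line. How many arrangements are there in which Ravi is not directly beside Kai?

3600

There are 7! = 5040 arrangements in all. If Ravi and Kai are adjacent, merging them into one block gives 2·(6)! = 1440 arrangements.
So 5040 − 1440 = 3600 arrangements keep them apart.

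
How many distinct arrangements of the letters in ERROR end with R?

12

Fix R in the last position and arrange the remaining 4 letters.
Those 4 letters have R appearing twice, giving (4)!/(2!) = 12.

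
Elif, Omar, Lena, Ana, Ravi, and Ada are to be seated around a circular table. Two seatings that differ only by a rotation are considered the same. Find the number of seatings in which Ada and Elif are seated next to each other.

Glue Ada and Elif into a block (2 internal orders). Seating 5 units around a circle gives (4)! arrangements.
So 2 × (4)! = 2 × 24 = 48.

48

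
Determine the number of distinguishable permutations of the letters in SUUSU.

10

The 5 letters of SUUSU have repeats: S appearing twice and U appearing 3 times.
Dividing 5! = 120 by 3!·2! = 12 for the repeated letters gives 10.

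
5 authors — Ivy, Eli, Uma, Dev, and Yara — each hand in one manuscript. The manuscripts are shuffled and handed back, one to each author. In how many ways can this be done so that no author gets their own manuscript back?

44

This is the derangement count D_5: permutations of 5 items with no fixed point.
By inclusion–exclusion this is Σ_{j=0}^{5} (−1)^j C(5,j)·(5−j)!.
Computing: 120 − 120 + 60 − 20 + 5 − 1 = 44.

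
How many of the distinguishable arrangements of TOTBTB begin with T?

With the first slot taken by T, it remains to arrange the other 5 letters (OTBTB).
Those 5 letters have B appearing twice and T appearing twice, giving (5)!/(2!·2!) = 30.

30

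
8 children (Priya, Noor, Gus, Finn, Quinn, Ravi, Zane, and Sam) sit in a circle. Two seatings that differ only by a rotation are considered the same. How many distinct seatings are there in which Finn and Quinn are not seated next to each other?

3600

Without the restriction there are (7)! = 5040 seatings.
Those with Finn next to Quinn: fuse the pair into one unit and seat 7 units around a circle — 2·(6)! = 1440.
Subtracting, 5040 − 1440 = 3600.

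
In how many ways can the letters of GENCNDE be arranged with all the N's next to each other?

360

Treat the 2 copies of N as a single block. The multiset to arrange is then {NN, C, D, E, E, G}, 6 items in all.
That gives (6)!/(2!) = 360 arrangements.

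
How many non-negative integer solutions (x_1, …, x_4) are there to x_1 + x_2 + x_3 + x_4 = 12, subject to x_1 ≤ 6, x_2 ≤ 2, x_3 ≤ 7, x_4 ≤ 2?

Ignoring the caps, the number of non-negative solutions to x_1+…+x_4 = 12 is C(15,3) = 455.
Subtract solutions that violate a single cap (substitute x_i' = x_i − (cap_i+1)): x_1 ≥ 7 gives C(8,3) = 56; x_2 ≥ 3 gives C(12,3) = 220; x_3 ≥ 8 gives C(7,3) = 35; x_4 ≥ 3 gives C(12,3) = 220. Together 531.
Add back pairs where two caps are both exceeded: 10 + 0 + 10 + 4 + 84 + 4 = 112.
By inclusion–exclusion the count is 455 − 531 + 112 = 36.

36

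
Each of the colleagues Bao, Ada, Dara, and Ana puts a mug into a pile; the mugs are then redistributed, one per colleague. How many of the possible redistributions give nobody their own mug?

9

Count assignments avoiding every fixed point. For any j of the 4 colleagues fixed to their own mug, the other 4−j can be arranged in (4−j)! ways.
By inclusion–exclusion this is Σ_{j=0}^{4} (−1)^j C(4,j)·(4−j)!.
Computing: 24 − 24 + 12 − 4 + 1 = 9.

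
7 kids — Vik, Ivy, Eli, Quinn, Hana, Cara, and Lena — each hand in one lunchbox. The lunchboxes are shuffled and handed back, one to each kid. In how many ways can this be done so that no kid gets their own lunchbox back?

Let Aᵢ be the assignments in which kid i gets their own lunchbox. We want the size of the complement of A₁∪…∪A_7.
By inclusion–exclusion this is Σ_{j=0}^{7} (−1)^j C(7,j)·(7−j)!.
Computing: 5040 − 5040 + 2520 − 840 + 210 − 42 + 7 − 1 = 1854.

1854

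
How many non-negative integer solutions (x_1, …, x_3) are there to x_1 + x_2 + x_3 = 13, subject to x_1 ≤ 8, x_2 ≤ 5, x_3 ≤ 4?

15

Ignoring the caps, the number of non-negative solutions to x_1+…+x_3 = 13 is C(15,2) = 105.
Subtract solutions that violate a single cap (substitute x_i' = x_i − (cap_i+1)): x_1 ≥ 9 gives C(6,2) = 15; x_2 ≥ 6 gives C(9,2) = 36; x_3 ≥ 5 gives C(10,2) = 45. Together 96.
Add back pairs where two caps are both exceeded: 0 + 0 + 6 = 6.
By inclusion–exclusion the count is 105 − 96 + 6 = 15.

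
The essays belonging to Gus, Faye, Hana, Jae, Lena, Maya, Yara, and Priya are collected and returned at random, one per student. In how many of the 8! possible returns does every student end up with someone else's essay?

14833

This is the derangement count D_8: permutations of 8 items with no fixed point.
By inclusion–exclusion this is Σ_{j=0}^{8} (−1)^j C(8,j)·(8−j)!.
Computing: 40320 − 40320 + 20160 − 6720 + 1680 − 336 + 56 − 8 + 1 = 14833.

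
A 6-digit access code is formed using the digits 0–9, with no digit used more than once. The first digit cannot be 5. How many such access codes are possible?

136080

The first digit has 10−1 = 9 choices (anything except 5).
The remaining 5 digits are filled from the other 9 symbols without repetition: 9 × 8 × 7 × 6 × 5 = 15120.
Total: 9 × 15120 = 136080.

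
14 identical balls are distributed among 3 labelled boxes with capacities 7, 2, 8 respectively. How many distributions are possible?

Without the upper bounds there are C(16,2) = 120 ways to split 14 among 3 boxes.
Subtract solutions that violate a single cap (substitute x_i' = x_i − (cap_i+1)): x_1 ≥ 8 gives C(8,2) = 28; x_2 ≥ 3 gives C(13,2) = 78; x_3 ≥ 9 gives C(7,2) = 21. Together 127.
Add back pairs where two caps are both exceeded: 10 + 0 + 6 = 16.
By inclusion–exclusion the count is 120 − 127 + 16 = 9.

9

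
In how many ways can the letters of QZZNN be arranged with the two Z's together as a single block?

Treat the 2 copies of Z as a single block. The multiset to arrange is then {ZZ, N, N, Q}, 4 items in all.
That gives (4)!/(2!) = 12 arrangements.

12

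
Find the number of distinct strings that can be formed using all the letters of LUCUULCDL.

The 9 letters of LUCUULCDL have repeats: C appearing twice, L appearing 3 times, and U appearing 3 times.
So there are 9! / (3!·3!·2!) = 5040 distinguishable arrangements.

5040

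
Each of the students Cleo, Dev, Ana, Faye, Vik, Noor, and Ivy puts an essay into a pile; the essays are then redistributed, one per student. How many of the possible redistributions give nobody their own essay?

1854

Count assignments avoiding every fixed point. For any j of the 7 students fixed to their own essay, the other 7−j can be arranged in (7−j)! ways.
By inclusion–exclusion this is Σ_{j=0}^{7} (−1)^j C(7,j)·(7−j)!.
Computing: 5040 − 5040 + 2520 − 840 + 210 − 42 + 7 − 1 = 1854.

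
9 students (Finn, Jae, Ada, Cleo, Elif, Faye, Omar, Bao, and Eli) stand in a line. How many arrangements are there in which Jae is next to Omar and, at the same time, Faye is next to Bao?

20160

Treat {Jae,Omar} as one block (2 orders) and {Faye,Bao} as another (2 orders).
That leaves 7 units to arrange: 2 × 2 × 7! = 4 × 5040 = 20160.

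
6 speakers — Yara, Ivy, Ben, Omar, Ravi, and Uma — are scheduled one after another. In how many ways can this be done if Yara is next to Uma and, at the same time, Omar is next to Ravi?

Treat {Yara,Uma} as one block (2 orders) and {Omar,Ravi} as another (2 orders).
That leaves 4 units to arrange: 2 × 2 × 4! = 4 × 24 = 96.

96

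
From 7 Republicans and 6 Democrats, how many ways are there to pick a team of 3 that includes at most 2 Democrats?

Split by how many Democrats are chosen (0 through 2).
Sum: C(6,0)·C(7,3) + C(6,1)·C(7,2) + C(6,2)·C(7,1) = 35 + 126 + 105 = 266.

266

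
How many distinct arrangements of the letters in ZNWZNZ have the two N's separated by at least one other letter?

40

Total arrangements of ZNWZNZ: 6!/(3!·2!) = 60.
Arrangements with the N's together: treat NN as one letter, giving (5)!/(3!) = 20.
Subtracting, 60 − 20 = 40 arrangements keep the N's apart.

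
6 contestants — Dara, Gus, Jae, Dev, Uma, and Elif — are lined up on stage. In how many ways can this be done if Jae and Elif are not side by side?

There are 6! = 720 arrangements in all. If Jae and Elif are adjacent, merging them into one block gives 2·(5)! = 240 arrangements.
Complementary counting: 720 − 240 = 480.

480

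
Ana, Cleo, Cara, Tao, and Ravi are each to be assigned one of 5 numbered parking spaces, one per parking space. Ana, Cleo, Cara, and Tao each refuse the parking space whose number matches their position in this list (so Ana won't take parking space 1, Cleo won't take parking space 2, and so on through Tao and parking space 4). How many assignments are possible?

53

Let Aᵢ (for 1 ≤ i ≤ 4) be the placements that put person i in their forbidden parking space. Any j of these fix j positions, leaving (5−j)! ways to fill the rest, and there are C(4,j) ways to pick which j.
By inclusion–exclusion, the number of valid placements is Σ_{j=0}^{4} (−1)^j C(4,j)·(5−j)!.
Computing: 120 − 96 + 36 − 8 + 1 = 53.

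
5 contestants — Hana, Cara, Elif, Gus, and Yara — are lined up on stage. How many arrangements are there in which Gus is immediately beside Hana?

48

Glue Gus and Hana into one block (2 internal orders), leaving 4 units to arrange in a row.
So the count is 2·(4)! = 48.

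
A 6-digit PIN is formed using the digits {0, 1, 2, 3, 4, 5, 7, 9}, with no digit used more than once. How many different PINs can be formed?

20160

This is a permutation of 6 out of 8: P(8,6) = 8!/2!.
That product is 8 × 7 × 6 × 5 × 4 × 3 = 20160.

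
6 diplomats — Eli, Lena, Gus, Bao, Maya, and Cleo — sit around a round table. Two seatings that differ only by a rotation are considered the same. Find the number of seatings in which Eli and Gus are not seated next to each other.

72

Without the restriction there are (5)! = 120 seatings.
Those with Eli next to Gus: fuse the pair into one unit and seat 5 units around a circle — 2·(4)! = 48.
Subtracting, 120 − 48 = 72.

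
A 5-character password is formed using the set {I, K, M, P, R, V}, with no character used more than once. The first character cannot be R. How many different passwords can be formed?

600

The first character has 6−1 = 5 choices (anything except R).
The remaining 4 characters are filled from the other 5 symbols without repetition: 5 × 4 × 3 × 2 = 120.
Total: 5 × 120 = 600.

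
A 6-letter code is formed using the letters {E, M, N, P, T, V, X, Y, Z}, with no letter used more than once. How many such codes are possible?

60480

This is a permutation of 6 out of 9: P(9,6) = 9!/3!.
9 × 8 × 7 × 6 × 5 × 4 = 60480.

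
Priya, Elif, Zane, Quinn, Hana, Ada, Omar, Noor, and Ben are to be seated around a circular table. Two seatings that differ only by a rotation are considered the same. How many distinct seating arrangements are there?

Fix one person's seat to break rotational symmetry; the remaining 8 people can be arranged in (8)! = 40320 ways.

40320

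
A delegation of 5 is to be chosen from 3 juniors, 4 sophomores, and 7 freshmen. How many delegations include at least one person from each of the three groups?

1288

With no constraint there are C(14,5) = 2002 possible selections.
Subtract selections that omit an entire group: no juniors → C(11,5) = 462; no sophomores → C(10,5) = 252; no freshmen → C(7,5) = 21.
Add back selections omitting two groups (i.e. drawn from a single group): C(3,5) + C(4,5) + C(7,5) = 21.
By inclusion–exclusion: 2002 − 735 + 21 = 1288.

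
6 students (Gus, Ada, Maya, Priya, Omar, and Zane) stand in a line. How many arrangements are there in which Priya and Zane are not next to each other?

480

Of the 6! = 720 arrangements, those with Priya and Zane adjacent number 2 × 5! = 240 (treat the pair as a block with 2 internal orders).
Complementary counting: 720 − 240 = 480.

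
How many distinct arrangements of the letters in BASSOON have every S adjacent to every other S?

360

Treat the 2 copies of S as a single block. The multiset to arrange is then {SS, A, B, N, O, O}, 6 items in all.
That gives (6)!/(2!) = 360 arrangements.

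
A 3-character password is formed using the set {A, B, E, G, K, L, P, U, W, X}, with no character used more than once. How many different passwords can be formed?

With no repetition, fill the 3 characters in order: 10 choices, then 9, down to 8.
That product is 10 × 9 × 8 = 720.

720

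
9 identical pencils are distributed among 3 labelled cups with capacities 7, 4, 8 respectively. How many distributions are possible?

36

By stars and bars, unrestricted non-negative solutions to x_1+…+x_3 = 9 number C(9+2,2) = 55.
Subtract solutions that violate a single cap (substitute x_i' = x_i − (cap_i+1)): x_1 ≥ 8 gives C(3,2) = 3; x_2 ≥ 5 gives C(6,2) = 15; x_3 ≥ 9 gives C(2,2) = 1. Together 19.
No two caps can be exceeded simultaneously, so the pair terms are all 0.
By inclusion–exclusion the count is 55 − 19 + 0 = 36.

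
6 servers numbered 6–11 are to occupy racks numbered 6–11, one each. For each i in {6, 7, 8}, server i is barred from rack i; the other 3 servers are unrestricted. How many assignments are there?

Let Aᵢ (for i ∈ {6, 7, 8}) be the placements that put server i in its forbidden rack. Any j of these fix j positions, leaving (6−j)! ways to fill the rest, and there are C(3,j) ways to pick which j.
By inclusion–exclusion, the number of valid placements is Σ_{j=0}^{3} (−1)^j C(3,j)·(6−j)!.
Computing: 720 − 360 + 72 − 6 = 426.

426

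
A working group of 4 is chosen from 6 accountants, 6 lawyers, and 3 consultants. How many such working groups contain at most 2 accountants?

1170

Split by how many accountants are chosen (0 through 2).
Sum: C(6,0)·C(9,4) + C(6,1)·C(9,3) + C(6,2)·C(9,2) = 126 + 504 + 540 = 1170.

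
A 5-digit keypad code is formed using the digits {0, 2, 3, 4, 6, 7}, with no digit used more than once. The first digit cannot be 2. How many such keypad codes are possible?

The first digit has 6−1 = 5 choices (anything except 2).
The remaining 4 digits are filled from the other 5 symbols without repetition: 5 × 4 × 3 × 2 = 120.
Total: 5 × 120 = 600.

600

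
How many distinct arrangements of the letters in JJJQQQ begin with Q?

Fix Q in the first position and arrange the remaining 5 letters.
Those 5 letters have J appearing 3 times and Q appearing twice, giving (5)!/(3!·2!) = 10.

10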